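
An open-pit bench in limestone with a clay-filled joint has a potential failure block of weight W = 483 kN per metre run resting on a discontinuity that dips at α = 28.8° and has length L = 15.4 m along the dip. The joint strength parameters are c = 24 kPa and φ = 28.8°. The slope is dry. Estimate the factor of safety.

FS = 2.59

Resolving the block weight along and normal to the plane and applying the Mohr–Coulomb strength on the joint:
N' = W cosα = 483·cos28.8° = 423.3 kN/m
Driving force T = W sinα = 483·sin28.8° = 232.7 kN/m
Resisting force R = c·L + N'·tanφ = 24·15.4 + 423.3·tan28.8° = 369.6 + 232.7 = 602.3 kN/m
FS = R / T = 602.3 / 232.7 = 2.588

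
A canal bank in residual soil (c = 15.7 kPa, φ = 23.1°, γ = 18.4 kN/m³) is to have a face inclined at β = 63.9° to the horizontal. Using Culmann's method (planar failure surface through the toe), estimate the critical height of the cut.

H_c = 11.60 m

Culmann's analysis gives the critical failure plane at α_cr = (β + φ)/2 = (63.9 + 23.1)/2 = 43.5°, and the critical height
H_c = (4c/γ) · sinβ cosφ / [1 − cos(β − φ)]
    = (4·15.7/18.4) · sin63.9°·cos23.1° / [1 − cos(40.8°)]
    = 3.413 · 0.8980·0.9198 / [1 − 0.7570]
    = 3.413 · 0.8260 / 0.2430
    = 11.60 m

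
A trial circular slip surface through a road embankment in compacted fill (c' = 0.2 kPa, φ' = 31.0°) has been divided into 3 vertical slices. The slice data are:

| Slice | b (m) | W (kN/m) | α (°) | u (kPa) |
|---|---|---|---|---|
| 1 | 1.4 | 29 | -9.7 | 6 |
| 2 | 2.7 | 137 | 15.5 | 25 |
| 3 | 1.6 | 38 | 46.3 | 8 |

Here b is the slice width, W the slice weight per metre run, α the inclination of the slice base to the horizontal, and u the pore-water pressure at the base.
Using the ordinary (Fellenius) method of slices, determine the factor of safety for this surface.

FS = 0.93

Ordinary method of slices: FS = Σ[c'·Δl_i + (W_i cosα_i − u_i·Δl_i)·tanφ'] / Σ W_i sinα_i, with Δl_i = b_i / cosα_i.
Slice 1: Δl = 1.4/cos(-9.7°) = 1.420 m; N'_1 = 29·cos(-9.7°) − 6·1.420 = 20.1; c'Δl = 0.28; W sinα = -4.9
Slice 2: Δl = 2.7/cos15.5° = 2.802 m; N'_2 = 137·cos15.5° − 25·2.802 = 62.0; c'Δl = 0.56; W sinα = 36.6
Slice 3: Δl = 1.6/cos46.3° = 2.316 m; N'_3 = 38·cos46.3° − 8·2.316 = 7.7; c'Δl = 0.46; W sinα = 27.5
Σc'Δl = 1.3 kN/m; ΣN' = 89.8 kN/m; ΣW sinα = 59.2 kN/m
Resisting = 1.3 + 89.8·tan31.0° = 1.3 + 53.9 = 55.2 kN/m
FS = 55.2 / 59.2 = 0.933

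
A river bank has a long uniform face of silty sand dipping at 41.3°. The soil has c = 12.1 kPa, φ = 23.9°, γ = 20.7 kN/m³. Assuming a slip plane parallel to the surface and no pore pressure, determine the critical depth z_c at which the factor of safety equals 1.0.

Setting FS = 1.00 in FS = [c + γz cos²β tanφ] / [γz sinβ cosβ] and solving for z:
z = c / [γ cosβ (FS·sinβ − cosβ·tanφ)]
  = 12.1 / [20.7·cos41.3°·(1.00·sin41.3° − cos41.3°·tan23.9°)]
  = 12.1 / [20.7·0.7513·(1.00·0.6600 − 0.7513·0.4431)]
  = 12.1 / 5.0866 = 2.379 m

z_c = 2.38 m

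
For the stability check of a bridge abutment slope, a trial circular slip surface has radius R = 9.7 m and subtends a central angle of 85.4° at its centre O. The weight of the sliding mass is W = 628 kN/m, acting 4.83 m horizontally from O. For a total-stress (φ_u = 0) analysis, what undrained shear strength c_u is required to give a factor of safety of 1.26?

FS = c_u·L_a·R / (W·d), so c_u = FS·W·d / (L_a·R).
Arc length L_a = R·θ = 9.7·(85.4°·π/180) = 9.7·1.4905 = 14.46 m
c_u = 1.26·628·4.83 / (14.46·9.7) = 3821.9 / 140.24 = 27.25 kPa

c_u = 27.3 kPa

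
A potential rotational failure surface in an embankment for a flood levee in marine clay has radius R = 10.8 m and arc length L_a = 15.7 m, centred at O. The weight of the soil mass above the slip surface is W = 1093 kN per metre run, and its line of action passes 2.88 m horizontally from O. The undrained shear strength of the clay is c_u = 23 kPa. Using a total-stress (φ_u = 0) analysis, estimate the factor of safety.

Taking moments about the centre O, the resisting moment is provided by the undrained shear strength acting along the arc:
M_R = c_u·L_a·R = 23·15.70·10.8 = 3899.9 kN·m/m
M_D = W·d = 1093·2.88 = 3147.8 kN·m/m
FS = M_R / M_D = 3899.9 / 3147.8 = 1.239

FS = 1.24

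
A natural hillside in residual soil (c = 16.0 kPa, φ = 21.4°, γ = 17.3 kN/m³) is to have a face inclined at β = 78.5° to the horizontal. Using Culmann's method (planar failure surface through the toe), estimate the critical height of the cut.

H_c = 7.39 m

Culmann's analysis gives the critical failure plane at α_cr = (β + φ)/2 = (78.5 + 21.4)/2 = 50.0°, and the critical height
H_c = (4c/γ) · sinβ cosφ / [1 − cos(β − φ)]
    = (4·16.0/17.3) · sin78.5°·cos21.4° / [1 − cos(57.1°)]
    = 3.699 · 0.9799·0.9311 / [1 − 0.5432]
    = 3.699 · 0.9124 / 0.4568
    = 7.39 m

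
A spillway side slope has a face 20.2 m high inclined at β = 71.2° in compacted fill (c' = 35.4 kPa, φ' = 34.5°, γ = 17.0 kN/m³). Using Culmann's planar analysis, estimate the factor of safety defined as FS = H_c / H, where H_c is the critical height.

FS = 1.62

H_c = (4c'/γ) · sinβ cosφ' / [1 − cos(β − φ')]
    = (4·35.4/17.0) · sin71.2°·cos34.5° / [1 − cos36.7°]
    = 8.329 · 0.7802 / 0.1982 = 32.78 m
FS = H_c / H = 32.78 / 20.2 = 1.623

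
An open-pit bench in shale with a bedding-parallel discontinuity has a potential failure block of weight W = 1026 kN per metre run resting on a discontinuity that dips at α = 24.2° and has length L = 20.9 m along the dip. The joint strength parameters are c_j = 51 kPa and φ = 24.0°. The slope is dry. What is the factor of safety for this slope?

FS = 3.53

Resolving the block weight along and normal to the plane and applying the Mohr–Coulomb strength on the joint:
N' = W cosα = 1026·cos24.2° = 935.8 kN/m
Driving force T = W sinα = 1026·sin24.2° = 420.6 kN/m
Resisting force R = c_j·L + N'·tanφ = 51·20.9 + 935.8·tan24.0° = 1065.9 + 416.7 = 1482.6 kN/m
FS = R / T = 1482.6 / 420.6 = 3.525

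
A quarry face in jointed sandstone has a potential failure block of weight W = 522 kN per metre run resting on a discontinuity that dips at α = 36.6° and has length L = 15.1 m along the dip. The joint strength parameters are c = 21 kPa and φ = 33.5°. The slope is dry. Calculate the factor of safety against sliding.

FS = 1.91

Resolving the block weight along and normal to the plane and applying the Mohr–Coulomb strength on the joint:
N' = W cosα = 522·cos36.6° = 419.1 kN/m
Driving force T = W sinα = 522·sin36.6° = 311.2 kN/m
Resisting force R = c·L + N'·tanφ = 21·15.1 + 419.1·tan33.5° = 317.1 + 277.4 = 594.5 kN/m
FS = R / T = 594.5 / 311.2 = 1.910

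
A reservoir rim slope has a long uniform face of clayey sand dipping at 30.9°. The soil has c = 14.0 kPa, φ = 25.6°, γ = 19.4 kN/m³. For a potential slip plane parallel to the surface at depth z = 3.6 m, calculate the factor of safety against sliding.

FS = 1.26

For an infinite slope with a slip plane parallel to the surface (no pore pressure): FS = [c + γz cos²β tanφ] / [γz sinβ cosβ].
γz = 19.4·3.6 = 69.84 kN/m²
Numerator = 14.0 + 69.84·cos²30.9°·tan25.6° = 14.0 + 69.84·0.7363·0.4791 = 38.637 kPa
Denominator = 69.84·sin30.9°·cos30.9° = 69.84·0.5135·0.8581 = 30.775 kPa
FS = 38.637 / 30.775 = 1.255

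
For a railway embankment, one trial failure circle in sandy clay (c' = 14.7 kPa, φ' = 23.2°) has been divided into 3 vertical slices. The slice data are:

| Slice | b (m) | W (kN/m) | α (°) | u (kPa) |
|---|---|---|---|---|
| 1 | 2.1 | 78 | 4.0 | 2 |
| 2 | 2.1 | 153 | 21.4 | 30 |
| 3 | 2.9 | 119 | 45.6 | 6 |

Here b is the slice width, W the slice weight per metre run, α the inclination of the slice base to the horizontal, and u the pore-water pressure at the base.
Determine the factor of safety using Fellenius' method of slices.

Ordinary method of slices: FS = Σ[c'·Δl_i + (W_i cosα_i − u_i·Δl_i)·tanφ'] / Σ W_i sinα_i, with Δl_i = b_i / cosα_i.
Slice 1: Δl = 2.1/cos4.0° = 2.105 m; N'_1 = 78·cos4.0° − 2·2.105 = 73.6; c'Δl = 30.95; W sinα = 5.4
Slice 2: Δl = 2.1/cos21.4° = 2.256 m; N'_2 = 153·cos21.4° − 30·2.256 = 74.8; c'Δl = 33.16; W sinα = 55.8
Slice 3: Δl = 2.9/cos45.6° = 4.145 m; N'_3 = 119·cos45.6° − 6·4.145 = 58.4; c'Δl = 60.93; W sinα = 85.0
Σc'Δl = 125.0 kN/m; ΣN' = 206.8 kN/m; ΣW sinα = 146.3 kN/m
Resisting = 125.0 + 206.8·tan23.2° = 125.0 + 88.6 = 213.7 kN/m
FS = 213.7 / 146.3 = 1.460

FS = 1.46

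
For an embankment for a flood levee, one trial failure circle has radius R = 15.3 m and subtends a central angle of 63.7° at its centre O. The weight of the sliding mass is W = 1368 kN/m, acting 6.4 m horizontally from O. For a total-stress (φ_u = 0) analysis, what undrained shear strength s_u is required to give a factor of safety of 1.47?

FS = s_u·L_a·R / (W·d), so s_u = FS·W·d / (L_a·R).
Arc length L_a = R·θ = 15.3·(63.7°·π/180) = 15.3·1.1118 = 17.01 m
s_u = 1.47·1368·6.4 / (17.01·15.3) = 12870.1 / 260.26 = 49.45 kPa

s_u = 49.5 kPa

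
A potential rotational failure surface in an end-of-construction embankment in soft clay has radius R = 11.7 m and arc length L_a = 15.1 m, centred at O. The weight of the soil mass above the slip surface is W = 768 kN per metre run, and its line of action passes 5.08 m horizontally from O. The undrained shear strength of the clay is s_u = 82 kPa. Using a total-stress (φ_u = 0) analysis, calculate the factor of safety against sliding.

FS = 3.71

Taking moments about the centre O, the resisting moment is provided by the undrained shear strength acting along the arc:
M_R = s_u·L_a·R = 82·15.10·11.7 = 14486.9 kN·m/m
M_D = W·d = 768·5.08 = 3901.4 kN·m/m
FS = M_R / M_D = 14486.9 / 3901.4 = 3.713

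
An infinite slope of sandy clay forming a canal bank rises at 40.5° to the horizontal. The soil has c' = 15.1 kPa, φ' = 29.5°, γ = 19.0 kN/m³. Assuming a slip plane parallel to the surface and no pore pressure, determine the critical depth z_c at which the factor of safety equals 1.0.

Setting FS = 1.00 in FS = [c' + γz cos²β tanφ'] / [γz sinβ cosβ] and solving for z:
z = c' / [γ cosβ (FS·sinβ − cosβ·tanφ')]
  = 15.1 / [19.0·cos40.5°·(1.00·sin40.5° − cos40.5°·tan29.5°)]
  = 15.1 / [19.0·0.7604·(1.00·0.6494 − 0.7604·0.5658)]
  = 15.1 / 3.1674 = 4.767 m

z_c = 4.77 m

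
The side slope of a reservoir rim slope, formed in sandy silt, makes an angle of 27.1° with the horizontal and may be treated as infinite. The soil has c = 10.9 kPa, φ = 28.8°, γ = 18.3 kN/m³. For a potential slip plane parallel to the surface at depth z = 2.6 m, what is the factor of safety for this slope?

FS = 1.64

For an infinite slope with a slip plane parallel to the surface (no pore pressure): FS = [c + γz cos²β tanφ] / [γz sinβ cosβ].
γz = 18.3·2.6 = 47.58 kN/m²
Numerator = 10.9 + 47.58·cos²27.1°·tan28.8° = 10.9 + 47.58·0.7925·0.5498 = 31.629 kPa
Denominator = 47.58·sin27.1°·cos27.1° = 47.58·0.4555·0.8902 = 19.295 kPa
FS = 31.629 / 19.295 = 1.639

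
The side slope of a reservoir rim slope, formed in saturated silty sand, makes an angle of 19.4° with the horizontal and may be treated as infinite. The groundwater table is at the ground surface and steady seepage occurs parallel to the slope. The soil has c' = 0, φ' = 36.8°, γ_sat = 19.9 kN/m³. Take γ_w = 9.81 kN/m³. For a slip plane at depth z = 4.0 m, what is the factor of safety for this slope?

FS = 1.08

With seepage parallel to the slope and the water table at the surface, the effective normal stress on the slip plane uses the buoyant unit weight γ' = γ_sat − γ_w while the driving shear stress uses γ_sat:
FS = [c' + γ' z cos²β tanφ'] / [γ_sat z sinβ cosβ]
(For c' = 0 this reduces to FS = (γ'/γ_sat)·tanφ'/tanβ.)
γ' = 19.9 − 9.81 = 10.09 kN/m³
Numerator = 0.0 + 10.09·4.0·cos²19.4°·tan36.8° = 0.0 + 10.09·4.0·0.8897·0.7481 = 26.862 kPa
Denominator = 19.9·4.0·sin19.4°·cos19.4° = 19.9·4.0·0.3322·0.9432 = 24.939 kPa
FS = 26.862 / 24.939 = 1.077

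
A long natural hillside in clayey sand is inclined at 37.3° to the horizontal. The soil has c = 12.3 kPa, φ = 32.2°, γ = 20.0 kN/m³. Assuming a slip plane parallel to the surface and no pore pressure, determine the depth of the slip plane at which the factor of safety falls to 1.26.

z = 2.94 m

Setting FS = 1.26 in FS = [c + γz cos²β tanφ] / [γz sinβ cosβ] and solving for z:
z = c / [γ cosβ (FS·sinβ − cosβ·tanφ)]
  = 12.3 / [20.0·cos37.3°·(1.26·sin37.3° − cos37.3°·tan32.2°)]
  = 12.3 / [20.0·0.7955·(1.26·0.6060 − 0.7955·0.6297)]
  = 12.3 / 4.1780 = 2.944 m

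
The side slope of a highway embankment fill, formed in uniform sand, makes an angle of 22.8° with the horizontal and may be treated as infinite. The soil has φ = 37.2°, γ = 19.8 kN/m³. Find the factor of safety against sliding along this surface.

FS = 1.81

For a dry cohesionless infinite slope the factor of safety is FS = tanφ / tanβ.
FS = tan37.2° / tan22.8° = 0.7590 / 0.4204 = 1.806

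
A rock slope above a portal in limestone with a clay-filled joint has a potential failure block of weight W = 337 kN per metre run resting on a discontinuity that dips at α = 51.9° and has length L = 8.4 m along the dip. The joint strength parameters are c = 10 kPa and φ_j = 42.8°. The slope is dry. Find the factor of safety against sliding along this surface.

FS = 1.04

Resolving the block weight along and normal to the plane and applying the Mohr–Coulomb strength on the joint:
N' = W cosα = 337·cos51.9° = 207.9 kN/m
Driving force T = W sinα = 337·sin51.9° = 265.2 kN/m
Resisting force R = c·L + N'·tanφ_j = 10·8.4 + 207.9·tan42.8° = 84.0 + 192.6 = 276.6 kN/m
FS = R / T = 276.6 / 265.2 = 1.043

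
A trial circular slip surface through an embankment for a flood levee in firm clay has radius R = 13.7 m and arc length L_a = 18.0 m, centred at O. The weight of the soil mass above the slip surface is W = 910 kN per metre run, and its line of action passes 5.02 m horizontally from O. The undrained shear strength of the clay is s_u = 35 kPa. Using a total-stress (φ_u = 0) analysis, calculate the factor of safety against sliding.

Taking moments about the centre O, the resisting moment is provided by the undrained shear strength acting along the arc:
M_R = s_u·L_a·R = 35·18.00·13.7 = 8631.0 kN·m/m
M_D = W·d = 910·5.02 = 4568.2 kN·m/m
FS = M_R / M_D = 8631.0 / 4568.2 = 1.889

FS = 1.89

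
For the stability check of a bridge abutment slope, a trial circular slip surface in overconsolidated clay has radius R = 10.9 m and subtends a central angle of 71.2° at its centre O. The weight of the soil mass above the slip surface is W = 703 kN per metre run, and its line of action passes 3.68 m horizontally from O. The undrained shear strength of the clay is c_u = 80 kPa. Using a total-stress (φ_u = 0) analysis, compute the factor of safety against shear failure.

Taking moments about the centre O, the resisting moment is provided by the undrained shear strength acting along the arc:
Arc length L_a = R·θ = 10.9·(71.2°·π/180) = 10.9·1.2427 = 13.55 m
M_R = c_u·L_a·R = 80·13.55·10.9 = 11811.4 kN·m/m
M_D = W·d = 703·3.68 = 2587.0 kN·m/m
FS = M_R / M_D = 11811.4 / 2587.0 = 4.566

FS = 4.57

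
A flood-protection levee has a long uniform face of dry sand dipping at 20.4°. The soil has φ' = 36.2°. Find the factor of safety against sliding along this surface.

For a dry cohesionless infinite slope the factor of safety is FS = tanφ' / tanβ.
FS = tan36.2° / tan20.4° = 0.7319 / 0.3719 = 1.968

FS = 1.97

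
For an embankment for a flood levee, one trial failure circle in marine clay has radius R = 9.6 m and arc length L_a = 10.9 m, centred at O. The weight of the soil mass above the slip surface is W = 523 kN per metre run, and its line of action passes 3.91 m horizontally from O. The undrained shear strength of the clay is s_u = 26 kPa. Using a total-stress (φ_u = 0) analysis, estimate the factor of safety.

Taking moments about the centre O, the resisting moment is provided by the undrained shear strength acting along the arc:
M_R = s_u·L_a·R = 26·10.90·9.6 = 2720.6 kN·m/m
M_D = W·d = 523·3.91 = 2044.9 kN·m/m
FS = M_R / M_D = 2720.6 / 2044.9 = 1.330

FS = 1.33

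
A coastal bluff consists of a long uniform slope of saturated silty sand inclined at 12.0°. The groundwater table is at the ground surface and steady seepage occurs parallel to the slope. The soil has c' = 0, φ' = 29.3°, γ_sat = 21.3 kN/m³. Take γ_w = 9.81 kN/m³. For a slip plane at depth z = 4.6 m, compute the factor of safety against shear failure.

FS = 1.42

With seepage parallel to the slope and the water table at the surface, the effective normal stress on the slip plane uses the buoyant unit weight γ' = γ_sat − γ_w while the driving shear stress uses γ_sat:
FS = [c' + γ' z cos²β tanφ'] / [γ_sat z sinβ cosβ]
(For c' = 0 this reduces to FS = (γ'/γ_sat)·tanφ'/tanβ.)
γ' = 21.3 − 9.81 = 11.49 kN/m³
Numerator = 0.0 + 11.49·4.6·cos²12.0°·tan29.3° = 0.0 + 11.49·4.6·0.9568·0.5612 = 28.378 kPa
Denominator = 21.3·4.6·sin12.0°·cos12.0° = 21.3·4.6·0.2079·0.9781 = 19.926 kPa
FS = 28.378 / 19.926 = 1.424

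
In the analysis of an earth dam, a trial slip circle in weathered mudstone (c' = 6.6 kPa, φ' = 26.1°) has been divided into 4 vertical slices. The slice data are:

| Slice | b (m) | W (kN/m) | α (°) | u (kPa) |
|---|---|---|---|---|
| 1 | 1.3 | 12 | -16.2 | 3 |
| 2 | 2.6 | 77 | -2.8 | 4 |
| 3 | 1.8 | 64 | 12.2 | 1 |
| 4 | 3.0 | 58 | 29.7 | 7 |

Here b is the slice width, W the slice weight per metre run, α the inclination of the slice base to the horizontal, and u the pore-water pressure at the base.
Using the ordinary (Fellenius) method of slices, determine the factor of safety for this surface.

Ordinary method of slices: FS = Σ[c'·Δl_i + (W_i cosα_i − u_i·Δl_i)·tanφ'] / Σ W_i sinα_i, with Δl_i = b_i / cosα_i.
Slice 1: Δl = 1.3/cos(-16.2°) = 1.354 m; N'_1 = 12·cos(-16.2°) − 3·1.354 = 7.5; c'Δl = 8.93; W sinα = -3.3
Slice 2: Δl = 2.6/cos(-2.8°) = 2.603 m; N'_2 = 77·cos(-2.8°) − 4·2.603 = 66.5; c'Δl = 17.18; W sinα = -3.8
Slice 3: Δl = 1.8/cos12.2° = 1.842 m; N'_3 = 64·cos12.2° − 1·1.842 = 60.7; c'Δl = 12.15; W sinα = 13.5
Slice 4: Δl = 3.0/cos29.7° = 3.454 m; N'_4 = 58·cos29.7° − 7·3.454 = 26.2; c'Δl = 22.79; W sinα = 28.7
Σc'Δl = 61.1 kN/m; ΣN' = 160.9 kN/m; ΣW sinα = 35.2 kN/m
Resisting = 61.1 + 160.9·tan26.1° = 61.1 + 78.8 = 139.9 kN/m
FS = 139.9 / 35.2 = 3.979

FS = 3.98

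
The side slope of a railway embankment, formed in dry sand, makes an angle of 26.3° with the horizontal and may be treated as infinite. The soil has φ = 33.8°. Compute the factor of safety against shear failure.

FS = 1.35

For a dry cohesionless infinite slope the factor of safety is FS = tanφ / tanβ.
FS = tan33.8° / tan26.3° = 0.6694 / 0.4942 = 1.355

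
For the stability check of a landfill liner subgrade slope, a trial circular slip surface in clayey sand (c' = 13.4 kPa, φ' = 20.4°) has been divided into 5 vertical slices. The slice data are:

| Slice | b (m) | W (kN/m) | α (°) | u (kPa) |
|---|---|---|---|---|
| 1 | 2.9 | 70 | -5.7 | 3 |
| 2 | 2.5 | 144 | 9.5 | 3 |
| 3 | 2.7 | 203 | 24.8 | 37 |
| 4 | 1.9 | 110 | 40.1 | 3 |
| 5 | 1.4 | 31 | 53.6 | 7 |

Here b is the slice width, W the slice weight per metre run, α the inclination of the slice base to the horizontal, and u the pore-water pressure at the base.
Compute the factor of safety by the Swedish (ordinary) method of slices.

Ordinary method of slices: FS = Σ[c'·Δl_i + (W_i cosα_i − u_i·Δl_i)·tanφ'] / Σ W_i sinα_i, with Δl_i = b_i / cosα_i.
Slice 1: Δl = 2.9/cos(-5.7°) = 2.914 m; N'_1 = 70·cos(-5.7°) − 3·2.914 = 60.9; c'Δl = 39.05; W sinα = -7.0
Slice 2: Δl = 2.5/cos9.5° = 2.535 m; N'_2 = 144·cos9.5° − 3·2.535 = 134.4; c'Δl = 33.97; W sinα = 23.8
Slice 3: Δl = 2.7/cos24.8° = 2.974 m; N'_3 = 203·cos24.8° − 37·2.974 = 74.2; c'Δl = 39.86; W sinα = 85.1
Slice 4: Δl = 1.9/cos40.1° = 2.484 m; N'_4 = 110·cos40.1° − 3·2.484 = 76.7; c'Δl = 33.28; W sinα = 70.9
Slice 5: Δl = 1.4/cos53.6° = 2.359 m; N'_5 = 31·cos53.6° − 7·2.359 = 1.9; c'Δl = 31.61; W sinα = 25.0
Σc'Δl = 177.8 kN/m; ΣN' = 348.1 kN/m; ΣW sinα = 197.8 kN/m
Resisting = 177.8 + 348.1·tan20.4° = 177.8 + 129.5 = 307.2 kN/m
FS = 307.2 / 197.8 = 1.554

FS = 1.55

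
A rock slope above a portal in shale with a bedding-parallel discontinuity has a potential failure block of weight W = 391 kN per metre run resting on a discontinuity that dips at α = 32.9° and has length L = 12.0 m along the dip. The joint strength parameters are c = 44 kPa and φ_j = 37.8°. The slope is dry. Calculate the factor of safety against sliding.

FS = 3.69

Resolving the block weight along and normal to the plane and applying the Mohr–Coulomb strength on the joint:
N' = W cosα = 391·cos32.9° = 328.3 kN/m
Driving force T = W sinα = 391·sin32.9° = 212.4 kN/m
Resisting force R = c·L + N'·tanφ_j = 44·12.0 + 328.3·tan37.8° = 528.0 + 254.6 = 782.6 kN/m
FS = R / T = 782.6 / 212.4 = 3.685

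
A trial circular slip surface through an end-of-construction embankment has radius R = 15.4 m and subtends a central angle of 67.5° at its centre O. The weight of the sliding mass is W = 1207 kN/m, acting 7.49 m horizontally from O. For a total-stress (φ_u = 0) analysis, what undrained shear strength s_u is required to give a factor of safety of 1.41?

FS = s_u·L_a·R / (W·d), so s_u = FS·W·d / (L_a·R).
Arc length L_a = R·θ = 15.4·(67.5°·π/180) = 15.4·1.1781 = 18.14 m
s_u = 1.41·1207·7.49 / (18.14·15.4) = 12747.0 / 279.40 = 45.62 kPa

s_u = 45.6 kPa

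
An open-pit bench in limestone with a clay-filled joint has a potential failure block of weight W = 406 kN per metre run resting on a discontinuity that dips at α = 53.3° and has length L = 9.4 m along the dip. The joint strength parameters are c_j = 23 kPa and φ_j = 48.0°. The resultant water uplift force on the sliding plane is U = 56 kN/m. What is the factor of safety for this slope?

Resolving the block weight along and normal to the plane and applying the Mohr–Coulomb strength on the joint:
N' = W cosα − U = 406·cos53.3° − 56 = 186.6 kN/m
Driving force T = W sinα = 406·sin53.3° = 325.5 kN/m
Resisting force R = c_j·L + N'·tanφ_j = 23·9.4 + 186.6·tan48.0° = 216.2 + 207.3 = 423.5 kN/m
FS = R / T = 423.5 / 325.5 = 1.301

FS = 1.30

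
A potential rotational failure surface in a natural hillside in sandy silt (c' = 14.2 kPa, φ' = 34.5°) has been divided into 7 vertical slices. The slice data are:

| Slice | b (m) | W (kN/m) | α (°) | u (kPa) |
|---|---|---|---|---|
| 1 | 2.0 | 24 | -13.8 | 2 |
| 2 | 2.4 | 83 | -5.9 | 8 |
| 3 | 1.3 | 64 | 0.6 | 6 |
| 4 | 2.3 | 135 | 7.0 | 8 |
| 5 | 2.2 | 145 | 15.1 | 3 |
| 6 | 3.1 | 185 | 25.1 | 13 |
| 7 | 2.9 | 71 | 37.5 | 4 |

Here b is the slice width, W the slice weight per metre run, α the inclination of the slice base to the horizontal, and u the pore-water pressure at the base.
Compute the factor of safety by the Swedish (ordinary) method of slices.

Ordinary method of slices: FS = Σ[c'·Δl_i + (W_i cosα_i − u_i·Δl_i)·tanφ'] / Σ W_i sinα_i, with Δl_i = b_i / cosα_i.
Slice 1: Δl = 2.0/cos(-13.8°) = 2.059 m; N'_1 = 24·cos(-13.8°) − 2·2.059 = 19.2; c'Δl = 29.24; W sinα = -5.7
Slice 2: Δl = 2.4/cos(-5.9°) = 2.413 m; N'_2 = 83·cos(-5.9°) − 8·2.413 = 63.3; c'Δl = 34.26; W sinα = -8.5
Slice 3: Δl = 1.3/cos0.6° = 1.300 m; N'_3 = 64·cos0.6° − 6·1.300 = 56.2; c'Δl = 18.46; W sinα = 0.7
Slice 4: Δl = 2.3/cos7.0° = 2.317 m; N'_4 = 135·cos7.0° − 8·2.317 = 115.5; c'Δl = 32.91; W sinα = 16.5
Slice 5: Δl = 2.2/cos15.1° = 2.279 m; N'_5 = 145·cos15.1° − 3·2.279 = 133.2; c'Δl = 32.36; W sinα = 37.8
Slice 6: Δl = 3.1/cos25.1° = 3.423 m; N'_6 = 185·cos25.1° − 13·3.423 = 123.0; c'Δl = 48.61; W sinα = 78.5
Slice 7: Δl = 2.9/cos37.5° = 3.655 m; N'_7 = 71·cos37.5° − 4·3.655 = 41.7; c'Δl = 51.91; W sinα = 43.2
Σc'Δl = 247.7 kN/m; ΣN' = 552.0 kN/m; ΣW sinα = 162.3 kN/m
Resisting = 247.7 + 552.0·tan34.5° = 247.7 + 379.4 = 627.1 kN/m
FS = 627.1 / 162.3 = 3.863

FS = 3.86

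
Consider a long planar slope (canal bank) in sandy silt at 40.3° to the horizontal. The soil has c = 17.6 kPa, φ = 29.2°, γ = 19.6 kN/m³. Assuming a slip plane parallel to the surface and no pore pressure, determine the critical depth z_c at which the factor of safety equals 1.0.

Setting FS = 1.00 in FS = [c + γz cos²β tanφ] / [γz sinβ cosβ] and solving for z:
z = c / [γ cosβ (FS·sinβ − cosβ·tanφ)]
  = 17.6 / [19.6·cos40.3°·(1.00·sin40.3° − cos40.3°·tan29.2°)]
  = 17.6 / [19.6·0.7627·(1.00·0.6468 − 0.7627·0.5589)]
  = 17.6 / 3.2968 = 5.338 m

z_c = 5.34 m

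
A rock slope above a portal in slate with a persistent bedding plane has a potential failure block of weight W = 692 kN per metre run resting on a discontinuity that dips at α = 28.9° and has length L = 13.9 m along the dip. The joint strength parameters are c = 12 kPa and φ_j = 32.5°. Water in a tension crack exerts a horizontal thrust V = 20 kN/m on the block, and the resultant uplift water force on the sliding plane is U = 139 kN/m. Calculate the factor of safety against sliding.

Resolving the block weight along and normal to the plane and applying the Mohr–Coulomb strength on the joint:
N' = W cosα − U − V sinα = 692·cos28.9° − 139 − 20·sin28.9° = 457.2 kN/m
Driving force T = W sinα + V cosα = 692·sin28.9° + 20·cos28.9° = 351.9 kN/m
Resisting force R = c·L + N'·tanφ_j = 12·13.9 + 457.2·tan32.5° = 166.8 + 291.2 = 458.0 kN/m
FS = R / T = 458.0 / 351.9 = 1.301

FS = 1.30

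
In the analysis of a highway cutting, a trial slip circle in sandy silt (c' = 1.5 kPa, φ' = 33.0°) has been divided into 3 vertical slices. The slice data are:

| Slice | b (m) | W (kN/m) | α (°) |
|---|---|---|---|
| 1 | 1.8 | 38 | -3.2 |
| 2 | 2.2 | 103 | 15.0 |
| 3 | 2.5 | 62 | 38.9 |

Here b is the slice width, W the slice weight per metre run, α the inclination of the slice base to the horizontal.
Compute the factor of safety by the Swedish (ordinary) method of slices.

Ordinary method of slices: FS = Σ[c'·Δl_i + (W_i cosα_i)·tanφ'] / Σ W_i sinα_i, with Δl_i = b_i / cosα_i.
Slice 1: Δl = 1.8/cos(-3.2°) = 1.803 m; N'_1 = 38·cos(-3.2°) = 37.9; c'Δl = 2.70; W sinα = -2.1
Slice 2: Δl = 2.2/cos15.0° = 2.278 m; N'_2 = 103·cos15.0° = 99.5; c'Δl = 3.42; W sinα = 26.7
Slice 3: Δl = 2.5/cos38.9° = 3.212 m; N'_3 = 62·cos38.9° = 48.3; c'Δl = 4.82; W sinα = 38.9
Σc'Δl = 10.9 kN/m; ΣN' = 185.7 kN/m; ΣW sinα = 63.5 kN/m
Resisting = 10.9 + 185.7·tan33.0° = 10.9 + 120.6 = 131.5 kN/m
FS = 131.5 / 63.5 = 2.072

FS = 2.07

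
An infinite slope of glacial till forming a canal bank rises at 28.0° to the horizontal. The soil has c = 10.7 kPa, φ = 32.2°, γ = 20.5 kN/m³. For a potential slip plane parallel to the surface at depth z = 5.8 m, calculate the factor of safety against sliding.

FS = 1.40

For an infinite slope with a slip plane parallel to the surface (no pore pressure): FS = [c + γz cos²β tanφ] / [γz sinβ cosβ].
γz = 20.5·5.8 = 118.90 kN/m²
Numerator = 10.7 + 118.90·cos²28.0°·tan32.2° = 10.7 + 118.90·0.7796·0.6297 = 69.073 kPa
Denominator = 118.90·sin28.0°·cos28.0° = 118.90·0.4695·0.8829 = 49.286 kPa
FS = 69.073 / 49.286 = 1.401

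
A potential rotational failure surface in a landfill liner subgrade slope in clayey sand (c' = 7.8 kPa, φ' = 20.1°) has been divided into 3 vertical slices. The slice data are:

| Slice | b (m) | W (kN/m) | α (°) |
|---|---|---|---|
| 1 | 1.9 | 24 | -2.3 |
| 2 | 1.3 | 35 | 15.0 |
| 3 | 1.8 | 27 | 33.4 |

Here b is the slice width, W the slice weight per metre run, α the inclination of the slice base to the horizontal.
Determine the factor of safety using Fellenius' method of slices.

FS = 3.12

Ordinary method of slices: FS = Σ[c'·Δl_i + (W_i cosα_i)·tanφ'] / Σ W_i sinα_i, with Δl_i = b_i / cosα_i.
Slice 1: Δl = 1.9/cos(-2.3°) = 1.902 m; N'_1 = 24·cos(-2.3°) = 24.0; c'Δl = 14.83; W sinα = -1.0
Slice 2: Δl = 1.3/cos15.0° = 1.346 m; N'_2 = 35·cos15.0° = 33.8; c'Δl = 10.50; W sinα = 9.1
Slice 3: Δl = 1.8/cos33.4° = 2.156 m; N'_3 = 27·cos33.4° = 22.5; c'Δl = 16.82; W sinα = 14.9
Σc'Δl = 42.1 kN/m; ΣN' = 80.3 kN/m; ΣW sinα = 23.0 kN/m
Resisting = 42.1 + 80.3·tan20.1° = 42.1 + 29.4 = 71.5 kN/m
FS = 71.5 / 23.0 = 3.116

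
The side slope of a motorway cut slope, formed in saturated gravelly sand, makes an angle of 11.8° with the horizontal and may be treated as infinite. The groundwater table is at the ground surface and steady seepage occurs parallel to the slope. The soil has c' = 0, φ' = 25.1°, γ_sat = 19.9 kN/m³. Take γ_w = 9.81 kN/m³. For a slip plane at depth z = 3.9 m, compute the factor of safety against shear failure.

FS = 1.14

With seepage parallel to the slope and the water table at the surface, the effective normal stress on the slip plane uses the buoyant unit weight γ' = γ_sat − γ_w while the driving shear stress uses γ_sat:
FS = [c' + γ' z cos²β tanφ'] / [γ_sat z sinβ cosβ]
(For c' = 0 this reduces to FS = (γ'/γ_sat)·tanφ'/tanβ.)
γ' = 19.9 − 9.81 = 10.09 kN/m³
Numerator = 0.0 + 10.09·3.9·cos²11.8°·tan25.1° = 0.0 + 10.09·3.9·0.9582·0.4684 = 17.662 kPa
Denominator = 19.9·3.9·sin11.8°·cos11.8° = 19.9·3.9·0.2045·0.9789 = 15.536 kPa
FS = 17.662 / 15.536 = 1.137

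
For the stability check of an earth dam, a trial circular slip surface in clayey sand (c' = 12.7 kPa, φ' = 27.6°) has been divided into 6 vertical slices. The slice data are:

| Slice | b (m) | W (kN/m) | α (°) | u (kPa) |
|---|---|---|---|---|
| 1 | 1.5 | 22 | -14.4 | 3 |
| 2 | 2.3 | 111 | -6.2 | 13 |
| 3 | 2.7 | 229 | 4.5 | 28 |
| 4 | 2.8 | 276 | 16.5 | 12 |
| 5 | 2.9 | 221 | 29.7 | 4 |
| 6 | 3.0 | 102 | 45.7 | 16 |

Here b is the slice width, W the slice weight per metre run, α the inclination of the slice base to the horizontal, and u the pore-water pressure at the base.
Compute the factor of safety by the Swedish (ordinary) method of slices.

FS = 2.15

Ordinary method of slices: FS = Σ[c'·Δl_i + (W_i cosα_i − u_i·Δl_i)·tanφ'] / Σ W_i sinα_i, with Δl_i = b_i / cosα_i.
Slice 1: Δl = 1.5/cos(-14.4°) = 1.549 m; N'_1 = 22·cos(-14.4°) − 3·1.549 = 16.7; c'Δl = 19.67; W sinα = -5.5
Slice 2: Δl = 2.3/cos(-6.2°) = 2.314 m; N'_2 = 111·cos(-6.2°) − 13·2.314 = 80.3; c'Δl = 29.38; W sinα = -12.0
Slice 3: Δl = 2.7/cos4.5° = 2.708 m; N'_3 = 229·cos4.5° − 28·2.708 = 152.5; c'Δl = 34.40; W sinα = 18.0
Slice 4: Δl = 2.8/cos16.5° = 2.920 m; N'_4 = 276·cos16.5° − 12·2.920 = 229.6; c'Δl = 37.09; W sinα = 78.4
Slice 5: Δl = 2.9/cos29.7° = 3.339 m; N'_5 = 221·cos29.7° − 4·3.339 = 178.6; c'Δl = 42.40; W sinα = 109.5
Slice 6: Δl = 3.0/cos45.7° = 4.295 m; N'_6 = 102·cos45.7° − 16·4.295 = 2.5; c'Δl = 54.55; W sinα = 73.0
Σc'Δl = 217.5 kN/m; ΣN' = 660.1 kN/m; ΣW sinα = 261.4 kN/m
Resisting = 217.5 + 660.1·tan27.6° = 217.5 + 345.1 = 562.6 kN/m
FS = 562.6 / 261.4 = 2.152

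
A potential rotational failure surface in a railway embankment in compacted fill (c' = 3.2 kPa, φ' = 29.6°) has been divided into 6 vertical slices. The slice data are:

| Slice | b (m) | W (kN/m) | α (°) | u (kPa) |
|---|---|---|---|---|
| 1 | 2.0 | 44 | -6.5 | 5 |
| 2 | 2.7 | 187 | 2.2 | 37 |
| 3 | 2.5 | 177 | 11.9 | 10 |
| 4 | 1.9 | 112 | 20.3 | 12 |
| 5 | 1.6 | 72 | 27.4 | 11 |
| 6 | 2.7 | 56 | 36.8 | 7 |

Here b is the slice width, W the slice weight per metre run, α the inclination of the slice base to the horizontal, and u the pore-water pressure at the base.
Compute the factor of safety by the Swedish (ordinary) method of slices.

Ordinary method of slices: FS = Σ[c'·Δl_i + (W_i cosα_i − u_i·Δl_i)·tanφ'] / Σ W_i sinα_i, with Δl_i = b_i / cosα_i.
Slice 1: Δl = 2.0/cos(-6.5°) = 2.013 m; N'_1 = 44·cos(-6.5°) − 5·2.013 = 33.7; c'Δl = 6.44; W sinα = -5.0
Slice 2: Δl = 2.7/cos2.2° = 2.702 m; N'_2 = 187·cos2.2° − 37·2.702 = 86.9; c'Δl = 8.65; W sinα = 7.2
Slice 3: Δl = 2.5/cos11.9° = 2.555 m; N'_3 = 177·cos11.9° − 10·2.555 = 147.6; c'Δl = 8.18; W sinα = 36.5
Slice 4: Δl = 1.9/cos20.3° = 2.026 m; N'_4 = 112·cos20.3° − 12·2.026 = 80.7; c'Δl = 6.48; W sinα = 38.9
Slice 5: Δl = 1.6/cos27.4° = 1.802 m; N'_5 = 72·cos27.4° − 11·1.802 = 44.1; c'Δl = 5.77; W sinα = 33.1
Slice 6: Δl = 2.7/cos36.8° = 3.372 m; N'_6 = 56·cos36.8° − 7·3.372 = 21.2; c'Δl = 10.79; W sinα = 33.5
Σc'Δl = 46.3 kN/m; ΣN' = 414.3 kN/m; ΣW sinα = 144.2 kN/m
Resisting = 46.3 + 414.3·tan29.6° = 46.3 + 235.3 = 281.6 kN/m
FS = 281.6 / 144.2 = 1.953

FS = 1.95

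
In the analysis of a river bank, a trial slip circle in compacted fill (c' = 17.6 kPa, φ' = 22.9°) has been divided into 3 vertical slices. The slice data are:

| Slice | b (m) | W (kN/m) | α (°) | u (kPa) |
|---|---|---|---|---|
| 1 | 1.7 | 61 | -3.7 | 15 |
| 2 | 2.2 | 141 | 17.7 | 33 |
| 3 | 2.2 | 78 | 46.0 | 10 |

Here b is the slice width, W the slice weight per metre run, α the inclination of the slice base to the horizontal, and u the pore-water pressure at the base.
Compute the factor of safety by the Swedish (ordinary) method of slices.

FS = 1.84

Ordinary method of slices: FS = Σ[c'·Δl_i + (W_i cosα_i − u_i·Δl_i)·tanφ'] / Σ W_i sinα_i, with Δl_i = b_i / cosα_i.
Slice 1: Δl = 1.7/cos(-3.7°) = 1.704 m; N'_1 = 61·cos(-3.7°) − 15·1.704 = 35.3; c'Δl = 29.98; W sinα = -3.9
Slice 2: Δl = 2.2/cos17.7° = 2.309 m; N'_2 = 141·cos17.7° − 33·2.309 = 58.1; c'Δl = 40.64; W sinα = 42.9
Slice 3: Δl = 2.2/cos46.0° = 3.167 m; N'_3 = 78·cos46.0° − 10·3.167 = 22.5; c'Δl = 55.74; W sinα = 56.1
Σc'Δl = 126.4 kN/m; ΣN' = 116.0 kN/m; ΣW sinα = 95.0 kN/m
Resisting = 126.4 + 116.0·tan22.9° = 126.4 + 49.0 = 175.3 kN/m
FS = 175.3 / 95.0 = 1.845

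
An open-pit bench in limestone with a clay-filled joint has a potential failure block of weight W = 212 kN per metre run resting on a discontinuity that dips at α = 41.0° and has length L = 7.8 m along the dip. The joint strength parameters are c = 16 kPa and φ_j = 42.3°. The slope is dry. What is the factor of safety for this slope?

Resolving the block weight along and normal to the plane and applying the Mohr–Coulomb strength on the joint:
N' = W cosα = 212·cos41.0° = 160.0 kN/m
Driving force T = W sinα = 212·sin41.0° = 139.1 kN/m
Resisting force R = c·L + N'·tanφ_j = 16·7.8 + 160.0·tan42.3° = 124.8 + 145.6 = 270.4 kN/m
FS = R / T = 270.4 / 139.1 = 1.944

FS = 1.94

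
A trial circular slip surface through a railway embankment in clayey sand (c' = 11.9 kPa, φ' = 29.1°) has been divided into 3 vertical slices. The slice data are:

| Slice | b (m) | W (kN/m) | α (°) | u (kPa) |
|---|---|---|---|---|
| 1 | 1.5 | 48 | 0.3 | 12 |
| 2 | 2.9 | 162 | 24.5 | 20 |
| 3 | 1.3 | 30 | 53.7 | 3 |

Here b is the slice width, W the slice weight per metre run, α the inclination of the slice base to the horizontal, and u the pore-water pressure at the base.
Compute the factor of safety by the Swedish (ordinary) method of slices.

FS = 1.65

Ordinary method of slices: FS = Σ[c'·Δl_i + (W_i cosα_i − u_i·Δl_i)·tanφ'] / Σ W_i sinα_i, with Δl_i = b_i / cosα_i.
Slice 1: Δl = 1.5/cos0.3° = 1.500 m; N'_1 = 48·cos0.3° − 12·1.500 = 30.0; c'Δl = 17.85; W sinα = 0.3
Slice 2: Δl = 2.9/cos24.5° = 3.187 m; N'_2 = 162·cos24.5° − 20·3.187 = 83.7; c'Δl = 37.92; W sinα = 67.2
Slice 3: Δl = 1.3/cos53.7° = 2.196 m; N'_3 = 30·cos53.7° − 3·2.196 = 11.2; c'Δl = 26.13; W sinα = 24.2
Σc'Δl = 81.9 kN/m; ΣN' = 124.8 kN/m; ΣW sinα = 91.6 kN/m
Resisting = 81.9 + 124.8·tan29.1° = 81.9 + 69.5 = 151.4 kN/m
FS = 151.4 / 91.6 = 1.653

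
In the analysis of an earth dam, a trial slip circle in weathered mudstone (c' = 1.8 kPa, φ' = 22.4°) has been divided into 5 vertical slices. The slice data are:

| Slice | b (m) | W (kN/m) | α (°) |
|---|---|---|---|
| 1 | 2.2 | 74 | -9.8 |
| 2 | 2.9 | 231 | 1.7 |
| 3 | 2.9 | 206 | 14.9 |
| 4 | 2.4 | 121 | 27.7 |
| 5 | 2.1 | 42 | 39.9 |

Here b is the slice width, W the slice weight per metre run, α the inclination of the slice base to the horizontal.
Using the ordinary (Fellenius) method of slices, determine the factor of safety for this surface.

FS = 2.22

Ordinary method of slices: FS = Σ[c'·Δl_i + (W_i cosα_i)·tanφ'] / Σ W_i sinα_i, with Δl_i = b_i / cosα_i.
Slice 1: Δl = 2.2/cos(-9.8°) = 2.233 m; N'_1 = 74·cos(-9.8°) = 72.9; c'Δl = 4.02; W sinα = -12.6
Slice 2: Δl = 2.9/cos1.7° = 2.901 m; N'_2 = 231·cos1.7° = 230.9; c'Δl = 5.22; W sinα = 6.9
Slice 3: Δl = 2.9/cos14.9° = 3.001 m; N'_3 = 206·cos14.9° = 199.1; c'Δl = 5.40; W sinα = 53.0
Slice 4: Δl = 2.4/cos27.7° = 2.711 m; N'_4 = 121·cos27.7° = 107.1; c'Δl = 4.88; W sinα = 56.2
Slice 5: Δl = 2.1/cos39.9° = 2.737 m; N'_5 = 42·cos39.9° = 32.2; c'Δl = 4.93; W sinα = 26.9
Σc'Δl = 24.4 kN/m; ΣN' = 642.2 kN/m; ΣW sinα = 130.4 kN/m
Resisting = 24.4 + 642.2·tan22.4° = 24.4 + 264.7 = 289.2 kN/m
FS = 289.2 / 130.4 = 2.217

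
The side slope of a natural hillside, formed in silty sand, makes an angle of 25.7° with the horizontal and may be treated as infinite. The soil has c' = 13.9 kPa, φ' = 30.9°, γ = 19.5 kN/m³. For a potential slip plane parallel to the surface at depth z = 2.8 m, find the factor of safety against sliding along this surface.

FS = 1.90

For an infinite slope with a slip plane parallel to the surface (no pore pressure): FS = [c' + γz cos²β tanφ'] / [γz sinβ cosβ].
γz = 19.5·2.8 = 54.60 kN/m²
Numerator = 13.9 + 54.60·cos²25.7°·tan30.9° = 13.9 + 54.60·0.8119·0.5985 = 40.432 kPa
Denominator = 54.60·sin25.7°·cos25.7° = 54.60·0.4337·0.9011 = 21.336 kPa
FS = 40.432 / 21.336 = 1.895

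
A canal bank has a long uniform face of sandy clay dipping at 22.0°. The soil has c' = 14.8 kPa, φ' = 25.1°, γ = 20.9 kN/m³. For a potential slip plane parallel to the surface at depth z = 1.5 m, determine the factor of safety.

For an infinite slope with a slip plane parallel to the surface (no pore pressure): FS = [c' + γz cos²β tanφ'] / [γz sinβ cosβ].
γz = 20.9·1.5 = 31.35 kN/m²
Numerator = 14.8 + 31.35·cos²22.0°·tan25.1° = 14.8 + 31.35·0.8597·0.4684 = 27.425 kPa
Denominator = 31.35·sin22.0°·cos22.0° = 31.35·0.3746·0.9272 = 10.889 kPa
FS = 27.425 / 10.889 = 2.519

FS = 2.52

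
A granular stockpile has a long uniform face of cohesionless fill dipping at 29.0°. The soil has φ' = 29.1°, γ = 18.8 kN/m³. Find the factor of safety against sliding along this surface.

For a dry cohesionless infinite slope the factor of safety is FS = tanφ' / tanβ.
FS = tan29.1° / tan29.0° = 0.5566 / 0.5543 = 1.004

FS = 1.00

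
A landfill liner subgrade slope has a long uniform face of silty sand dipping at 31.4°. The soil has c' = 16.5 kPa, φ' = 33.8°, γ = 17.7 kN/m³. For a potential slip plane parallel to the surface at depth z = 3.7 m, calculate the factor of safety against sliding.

For an infinite slope with a slip plane parallel to the surface (no pore pressure): FS = [c' + γz cos²β tanφ'] / [γz sinβ cosβ].
γz = 17.7·3.7 = 65.49 kN/m²
Numerator = 16.5 + 65.49·cos²31.4°·tan33.8° = 16.5 + 65.49·0.7285·0.6694 = 48.441 kPa
Denominator = 65.49·sin31.4°·cos31.4° = 65.49·0.5210·0.8536 = 29.124 kPa
FS = 48.441 / 29.124 = 1.663

FS = 1.66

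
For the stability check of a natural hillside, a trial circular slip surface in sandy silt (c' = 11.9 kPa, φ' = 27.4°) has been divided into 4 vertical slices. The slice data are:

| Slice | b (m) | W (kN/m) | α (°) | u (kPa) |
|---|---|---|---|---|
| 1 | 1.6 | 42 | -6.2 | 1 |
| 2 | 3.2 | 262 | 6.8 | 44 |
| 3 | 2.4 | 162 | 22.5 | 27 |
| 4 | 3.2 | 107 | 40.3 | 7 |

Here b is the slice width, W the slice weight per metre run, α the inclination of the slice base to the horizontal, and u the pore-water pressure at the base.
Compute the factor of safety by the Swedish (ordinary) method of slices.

FS = 1.83

Ordinary method of slices: FS = Σ[c'·Δl_i + (W_i cosα_i − u_i·Δl_i)·tanφ'] / Σ W_i sinα_i, with Δl_i = b_i / cosα_i.
Slice 1: Δl = 1.6/cos(-6.2°) = 1.609 m; N'_1 = 42·cos(-6.2°) − 1·1.609 = 40.1; c'Δl = 19.15; W sinα = -4.5
Slice 2: Δl = 3.2/cos6.8° = 3.223 m; N'_2 = 262·cos6.8° − 44·3.223 = 118.4; c'Δl = 38.35; W sinα = 31.0
Slice 3: Δl = 2.4/cos22.5° = 2.598 m; N'_3 = 162·cos22.5° − 27·2.598 = 79.5; c'Δl = 30.91; W sinα = 62.0
Slice 4: Δl = 3.2/cos40.3° = 4.196 m; N'_4 = 107·cos40.3° − 7·4.196 = 52.2; c'Δl = 49.93; W sinα = 69.2
Σc'Δl = 138.3 kN/m; ΣN' = 290.3 kN/m; ΣW sinα = 157.7 kN/m
Resisting = 138.3 + 290.3·tan27.4° = 138.3 + 150.5 = 288.8 kN/m
FS = 288.8 / 157.7 = 1.832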